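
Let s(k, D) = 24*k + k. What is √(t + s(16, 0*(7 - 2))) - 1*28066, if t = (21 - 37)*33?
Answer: -28066 + 8*I*√2 ≈ -28066.0 + 11.314*I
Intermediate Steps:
t = -528 (t = -16*33 = -528)
s(k, D) = 25*k
√(t + s(16, 0*(7 - 2))) - 1*28066 = √(-528 + 25*16) - 1*28066 = √(-528 + 400) - 28066 = √(-128) - 28066 = 8*I*√2 - 28066 = -28066 + 8*I*√2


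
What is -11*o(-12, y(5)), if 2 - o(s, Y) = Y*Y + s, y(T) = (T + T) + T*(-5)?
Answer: 2321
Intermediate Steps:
y(T) = -3*T (y(T) = 2*T - 5*T = -3*T)
o(s, Y) = 2 - s - Y² (o(s, Y) = 2 - (Y*Y + s) = 2 - (Y² + s) = 2 - (s + Y²) = 2 + (-s - Y²) = 2 - s - Y²)
-11*o(-12, y(5)) = -11*(2 - 1*(-12) - (-3*5)²) = -11*(2 + 12 - 1*(-15)²) = -11*(2 + 12 - 1*225) = -11*(2 + 12 - 225) = -11*(-211) = 2321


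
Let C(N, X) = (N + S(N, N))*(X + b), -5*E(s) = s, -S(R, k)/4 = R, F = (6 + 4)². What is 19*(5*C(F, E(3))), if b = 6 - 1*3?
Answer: -68400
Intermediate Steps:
b = 3 (b = 6 - 3 = 3)
F = 100 (F = 10² = 100)
S(R, k) = -4*R
E(s) = -s/5
C(N, X) = -3*N*(3 + X) (C(N, X) = (N - 4*N)*(X + 3) = (-3*N)*(3 + X) = -3*N*(3 + X))
19*(5*C(F, E(3))) = 19*(5*(3*100*(-3 - (-1)*3/5))) = 19*(5*(3*100*(-3 - 1*(-⅗)))) = 19*(5*(3*100*(-3 + ⅗))) = 19*(5*(3*100*(-12/5))) = 19*(5*(-720)) = 19*(-3600) = -68400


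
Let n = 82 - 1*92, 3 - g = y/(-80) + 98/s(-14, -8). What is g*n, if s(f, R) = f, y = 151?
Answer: -951/8 ≈ -118.88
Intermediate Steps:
g = 951/80 (g = 3 - (151/(-80) + 98/(-14)) = 3 - (151*(-1/80) + 98*(-1/14)) = 3 - (-151/80 - 7) = 3 - 1*(-711/80) = 3 + 711/80 = 951/80 ≈ 11.887)
n = -10 (n = 82 - 92 = -10)
g*n = (951/80)*(-10) = -951/8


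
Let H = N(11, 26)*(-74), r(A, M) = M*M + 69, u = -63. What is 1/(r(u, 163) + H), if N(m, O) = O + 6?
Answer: 1/24270 ≈ 4.1203e-5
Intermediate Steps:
N(m, O) = 6 + O
r(A, M) = 69 + M**2 (r(A, M) = M**2 + 69 = 69 + M**2)
H = -2368 (H = (6 + 26)*(-74) = 32*(-74) = -2368)
1/(r(u, 163) + H) = 1/((69 + 163**2) - 2368) = 1/((69 + 26569) - 2368) = 1/(26638 - 2368) = 1/24270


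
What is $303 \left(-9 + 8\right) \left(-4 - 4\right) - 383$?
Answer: $2041$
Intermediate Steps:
$303 \left(-9 + 8\right) \left(-4 - 4\right) - 383 = 303 \left(\left(-1\right) \left(-8\right)\right) - 383 = 303 \cdot 8 - 383 = 2424 - 383 = 2041$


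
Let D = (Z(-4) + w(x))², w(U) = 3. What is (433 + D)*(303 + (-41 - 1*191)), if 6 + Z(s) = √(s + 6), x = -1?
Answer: 31524 - 426*√2 ≈ 30922.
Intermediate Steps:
Z(s) = -6 + √(6 + s) (Z(s) = -6 + √(s + 6) = -6 + √(6 + s))
D = (-3 + √2)² (D = ((-6 + √(6 - 4)) + 3)² = ((-6 + √2) + 3)² = (-3 + √2)² ≈ 2.5147)
(433 + D)*(303 + (-41 - 1*191)) = (433 + (-3 + √2)²)*(303 + (-41 - 1*191)) = (433 + (-3 + √2)²)*(303 + (-41 - 191)) = (433 + (-3 + √2)²)*(303 - 232) = (433 + (-3 + √2)²)*71 = 30743 + 71*(-3 + √2)²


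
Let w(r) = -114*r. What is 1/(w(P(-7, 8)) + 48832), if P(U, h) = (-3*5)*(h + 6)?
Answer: 1/72772 ≈ 1.3742e-5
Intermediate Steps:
P(U, h) = -90 - 15*h (P(U, h) = -15*(6 + h) = -90 - 15*h)
1/(w(P(-7, 8)) + 48832) = 1/(-114*(-90 - 15*8) + 48832) = 1/(-114*(-90 - 120) + 48832) = 1/(-114*(-210) + 48832) = 1/(23940 + 48832) = 1/72772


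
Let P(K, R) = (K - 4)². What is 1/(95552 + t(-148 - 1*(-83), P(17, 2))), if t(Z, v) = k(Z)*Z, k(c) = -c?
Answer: 1/91327 ≈ 1.0950e-5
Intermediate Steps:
P(K, R) = (-4 + K)²
t(Z, v) = -Z² (t(Z, v) = (-Z)*Z = -Z²)
1/(95552 + t(-148 - 1*(-83), P(17, 2))) = 1/(95552 - (-148 - 1*(-83))²) = 1/(95552 - (-148 + 83)²) = 1/(95552 - 1*(-65)²) = 1/(95552 - 1*4225) = 1/(95552 - 4225) = 1/91327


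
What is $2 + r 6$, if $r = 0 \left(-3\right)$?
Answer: $2$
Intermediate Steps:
$r = 0$
$2 + r 6 = 2 + 0 \cdot 6 = 2 + 0 = 2$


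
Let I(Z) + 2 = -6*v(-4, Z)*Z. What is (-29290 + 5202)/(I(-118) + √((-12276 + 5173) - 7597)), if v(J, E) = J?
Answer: 4266587/502891 + 105385*I*√3/502891 ≈ 8.4841 + 0.36297*I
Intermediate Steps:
I(Z) = -2 + 24*Z (I(Z) = -2 - (-24)*Z = -2 + 24*Z)
(-29290 + 5202)/(I(-118) + √((-12276 + 5173) - 7597)) = (-29290 + 5202)/((-2 + 24*(-118)) + √((-12276 + 5173) - 7597)) = -24088/((-2 - 2832) + √(-7103 - 7597)) = -24088/(-2834 + √(-14700)) = -24088/(-2834 + 70*I*√3)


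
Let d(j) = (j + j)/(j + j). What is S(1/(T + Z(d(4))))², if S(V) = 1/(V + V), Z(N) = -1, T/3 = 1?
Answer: 1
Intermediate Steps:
d(j) = 1 (d(j) = (2*j)/((2*j)) = (2*j)*(1/(2*j)) = 1)
T = 3 (T = 3*1 = 3)
S(V) = 1/(2*V)
S(1/(T + Z(d(4))))² = (1/(2*(1/(3 - 1))))² = (1/(2*(1/2)))² = (1/(2*(½)))² = ((½)*2)² = 1² = 1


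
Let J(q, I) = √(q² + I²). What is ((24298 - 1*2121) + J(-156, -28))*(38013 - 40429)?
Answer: -53579632 - 9664*√1570 ≈ -5.3963e+7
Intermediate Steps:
J(q, I) = √(I² + q²)
((24298 - 1*2121) + J(-156, -28))*(38013 - 40429) = ((24298 - 1*2121) + √((-28)² + (-156)²))*(38013 - 40429) = ((24298 - 2121) + √(784 + 24336))*(-2416) = (22177 + √25120)*(-2416) = (22177 + 4*√1570)*(-2416) = -53579632 - 9664*√1570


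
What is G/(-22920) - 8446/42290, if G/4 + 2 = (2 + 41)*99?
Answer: -22833953/24232170 ≈ -0.94230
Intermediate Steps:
G = 17020 (G = -8 + 4*((2 + 41)*99) = -8 + 4*(43*99) = -8 + 4*4257 = -8 + 17028 = 17020)
G/(-22920) - 8446/42290 = 17020/(-22920) - 8446/42290 = 17020*(-1/22920) - 8446*1/42290 = -851/1146 - 4223/21145 = -22833953/24232170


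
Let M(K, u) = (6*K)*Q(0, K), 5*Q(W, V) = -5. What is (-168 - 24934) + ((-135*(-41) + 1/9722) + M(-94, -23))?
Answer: -184747165/9722 ≈ -19003.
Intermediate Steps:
Q(W, V) = -1 (Q(W, V) = (⅕)*(-5) = -1)
M(K, u) = -6*K (M(K, u) = (6*K)*(-1) = -6*K)
(-168 - 24934) + ((-135*(-41) + 1/9722) + M(-94, -23)) = (-168 - 24934) + ((-135*(-41) + 1/9722) - 6*(-94)) = -25102 + ((5535 + 1/9722) + 564) = -25102 + (53811271/9722 + 564) = -25102 + 59294479/9722 = -184747165/9722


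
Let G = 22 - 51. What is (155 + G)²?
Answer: 15876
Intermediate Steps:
G = -29
(155 + G)² = (155 - 29)² = 126² = 15876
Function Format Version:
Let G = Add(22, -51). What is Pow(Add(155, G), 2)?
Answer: 15876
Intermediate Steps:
G = -29
Pow(Add(155, G), 2) = Pow(Add(155, -29), 2) = Pow(126, 2) = 15876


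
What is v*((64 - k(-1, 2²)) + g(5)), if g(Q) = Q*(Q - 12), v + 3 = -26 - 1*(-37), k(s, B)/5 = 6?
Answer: -8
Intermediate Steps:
k(s, B) = 30 (k(s, B) = 5*6 = 30)
v = 8 (v = -3 + (-26 - 1*(-37)) = -3 + (-26 + 37) = -3 + 11 = 8)
g(Q) = Q*(-12 + Q)
v*((64 - k(-1, 2²)) + g(5)) = 8*((64 - 1*30) + 5*(-12 + 5)) = 8*((64 - 30) + 5*(-7)) = 8*(34 - 35) = 8*(-1) = -8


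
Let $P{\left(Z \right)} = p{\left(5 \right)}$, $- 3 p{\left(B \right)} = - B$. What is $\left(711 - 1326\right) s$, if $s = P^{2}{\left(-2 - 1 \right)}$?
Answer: $- \frac{5125}{3} \approx -1708.3$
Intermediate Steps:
$p{\left(B \right)} = \frac{B}{3}$ ($p{\left(B \right)} = - \frac{\left(-1\right) B}{3} = \frac{B}{3}$)
$P{\left(Z \right)} = \frac{5}{3}$ ($P{\left(Z \right)} = \frac{1}{3} \cdot 5 = \frac{5}{3}$)
$s = \frac{25}{9}$ ($s = \left(\frac{5}{3}\right)^{2} = \frac{25}{9} \approx 2.7778$)
$\left(711 - 1326\right) s = \left(711 - 1326\right) \frac{25}{9} = \left(-615\right) \frac{25}{9} = - \frac{5125}{3}$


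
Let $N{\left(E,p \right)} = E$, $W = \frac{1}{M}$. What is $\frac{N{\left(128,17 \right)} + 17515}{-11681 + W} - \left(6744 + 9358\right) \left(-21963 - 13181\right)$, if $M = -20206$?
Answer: $\frac{44521535175815666}{78675429} \approx 5.6589 \cdot 10^{8}$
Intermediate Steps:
$W = - \frac{1}{20206}$ ($W = \frac{1}{-20206} = - \frac{1}{20206} \approx -4.949 \cdot 10^{-5}$)
$\frac{N{\left(128,17 \right)} + 17515}{-11681 + W} - \left(6744 + 9358\right) \left(-21963 - 13181\right) = \frac{128 + 17515}{-11681 - \frac{1}{20206}} - \left(6744 + 9358\right) \left(-21963 - 13181\right) = \frac{17643}{- \frac{236026287}{20206}} - 16102 \left(-35144\right) = 17643 \left(- \frac{20206}{236026287}\right) - -565888688 = - \frac{118831486}{78675429} + 565888688 = \frac{44521535175815666}{78675429}$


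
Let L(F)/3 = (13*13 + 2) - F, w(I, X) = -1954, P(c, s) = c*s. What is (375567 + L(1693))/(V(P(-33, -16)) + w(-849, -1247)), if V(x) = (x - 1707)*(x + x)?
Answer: -371001/1246978 ≈ -0.29752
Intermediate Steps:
V(x) = 2*x*(-1707 + x) (V(x) = (-1707 + x)*(2*x) = 2*x*(-1707 + x))
L(F) = 513 - 3*F (L(F) = 3*((13*13 + 2) - F) = 3*((169 + 2) - F) = 3*(171 - F) = 513 - 3*F)
(375567 + L(1693))/(V(P(-33, -16)) + w(-849, -1247)) = (375567 + (513 - 3*1693))/(2*(-33*(-16))*(-1707 - 33*(-16)) - 1954) = (375567 + (513 - 5079))/(2*528*(-1707 + 528) - 1954) = (375567 - 4566)/(2*528*(-1179) - 1954) = 371001/(-1245024 - 1954) = 371001/(-1246978) = 371001*(-1/1246978) = -371001/1246978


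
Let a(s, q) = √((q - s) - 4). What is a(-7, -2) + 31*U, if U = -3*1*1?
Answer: -92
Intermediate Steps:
U = -3 (U = -3*1 = -3)
a(s, q) = √(-4 + q - s)
a(-7, -2) + 31*U = √(-4 - 2 - 1*(-7)) + 31*(-3) = √(-4 - 2 + 7) - 93 = √1 - 93 = 1 - 93 = -92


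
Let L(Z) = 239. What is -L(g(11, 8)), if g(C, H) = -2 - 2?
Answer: -239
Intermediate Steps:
g(C, H) = -4
-L(g(11, 8)) = -1*239 = -239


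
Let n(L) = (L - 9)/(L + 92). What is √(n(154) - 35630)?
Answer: I*√2156149410/246 ≈ 188.76*I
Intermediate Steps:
n(L) = (-9 + L)/(92 + L)
√(n(154) - 35630) = √((-9 + 154)/(92 + 154) - 35630) = √(145/246 - 35630) = √(-8764835/246) = I*√2156149410/246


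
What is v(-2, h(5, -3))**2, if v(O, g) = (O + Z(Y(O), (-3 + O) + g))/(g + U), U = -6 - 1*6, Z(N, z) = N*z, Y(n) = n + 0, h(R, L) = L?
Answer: 196/225 ≈ 0.87111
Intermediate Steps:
Y(n) = n
U = -12 (U = -6 - 6 = -12)
v(O, g) = (O + O*(-3 + O + g))/(-12 + g) (v(O, g) = (O + O*((-3 + O) + g))/(g - 12) = (O + O*(-3 + O + g))/(-12 + g))
v(-2, h(5, -3))**2 = (-2*(-2 - 2 - 3)/(-12 - 3))**2 = (-2*(-7)/(-15))**2 = (-2*(-1/15)*(-7))**2 = (-14/15)**2 = 196/225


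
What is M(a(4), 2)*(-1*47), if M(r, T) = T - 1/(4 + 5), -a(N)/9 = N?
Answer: -799/9 ≈ -88.778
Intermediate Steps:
a(N) = -9*N
M(r, T) = -⅑ + T (M(r, T) = T - 1/9 = T - 1*⅑ = T - ⅑ = -⅑ + T)
M(a(4), 2)*(-1*47) = (-⅑ + 2)*(-1*47) = (17/9)*(-47) = -799/9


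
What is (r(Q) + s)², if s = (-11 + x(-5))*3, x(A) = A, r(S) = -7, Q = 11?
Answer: 3025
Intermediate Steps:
s = -48 (s = (-11 - 5)*3 = -16*3 = -48)
(r(Q) + s)² = (-7 - 48)² = (-55)² = 3025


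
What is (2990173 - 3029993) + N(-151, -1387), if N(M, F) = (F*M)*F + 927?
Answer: -290528012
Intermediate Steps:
N(M, F) = 927 + M*F² (N(M, F) = M*F² + 927 = 927 + M*F²)
(2990173 - 3029993) + N(-151, -1387) = (2990173 - 3029993) + (927 - 151*(-1387)²) = -39820 + (927 - 151*1923769) = -39820 + (927 - 290489119) = -39820 - 290488192 = -290528012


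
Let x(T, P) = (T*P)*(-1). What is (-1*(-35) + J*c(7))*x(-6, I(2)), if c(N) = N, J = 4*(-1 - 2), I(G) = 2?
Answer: -588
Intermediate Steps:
x(T, P) = -P*T (x(T, P) = (P*T)*(-1) = -P*T)
J = -12 (J = 4*(-3) = -12)
(-1*(-35) + J*c(7))*x(-6, I(2)) = (-1*(-35) - 12*7)*(-1*2*(-6)) = (35 - 84)*12 = -49*12 = -588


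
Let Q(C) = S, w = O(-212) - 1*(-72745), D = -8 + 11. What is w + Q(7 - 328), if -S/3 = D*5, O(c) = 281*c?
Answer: 13128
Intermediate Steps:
D = 3
w = 13173 (w = 281*(-212) - 1*(-72745) = -59572 + 72745 = 13173)
S = -45 (S = -9*5 = -3*15 = -45)
Q(C) = -45
w + Q(7 - 328) = 13173 - 45 = 13128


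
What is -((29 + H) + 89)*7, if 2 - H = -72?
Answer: -1344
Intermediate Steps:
H = 74 (H = 2 - 1*(-72) = 2 + 72 = 74)
-((29 + H) + 89)*7 = -((29 + 74) + 89)*7 = -(103 + 89)*7 = -192*7 = -1*1344 = -1344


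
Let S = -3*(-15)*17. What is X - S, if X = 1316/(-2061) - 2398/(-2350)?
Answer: -1851656536/2421675 ≈ -764.62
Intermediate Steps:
X = 924839/2421675 (X = 1316*(-1/2061) - 2398*(-1/2350) = -1316/2061 + 1199/1175 = 924839/2421675 ≈ 0.38190)
S = 765 (S = 45*17 = 765)
X - S = 924839/2421675 - 1*765 = 924839/2421675 - 765 = -1851656536/2421675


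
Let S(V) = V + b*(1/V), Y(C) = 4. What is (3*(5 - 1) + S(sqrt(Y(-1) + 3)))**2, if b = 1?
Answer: 1072/7 + 192*sqrt(7)/7 ≈ 225.71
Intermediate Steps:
S(V) = V + 1/V (S(V) = V + 1*(1/V) = V + 1/V)
(3*(5 - 1) + S(sqrt(Y(-1) + 3)))**2 = (3*(5 - 1) + (sqrt(4 + 3) + 1/(sqrt(4 + 3))))**2 = (3*4 + (sqrt(7) + 1/(sqrt(7))))**2 = (12 + (sqrt(7) + sqrt(7)/7))**2 = (12 + 8*sqrt(7)/7)**2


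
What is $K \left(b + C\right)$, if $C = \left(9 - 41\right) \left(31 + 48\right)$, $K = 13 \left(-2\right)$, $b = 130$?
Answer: $62348$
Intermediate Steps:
$K = -26$
$C = -2528$ ($C = \left(-32\right) 79 = -2528$)
$K \left(b + C\right) = - 26 \left(130 - 2528\right) = \left(-26\right) \left(-2398\right) = 62348$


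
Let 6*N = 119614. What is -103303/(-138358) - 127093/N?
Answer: -222845729/39592234 ≈ -5.6285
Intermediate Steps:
N = 59807/3 (N = (1/6)*119614 = 59807/3 ≈ 19936.)
-103303/(-138358) - 127093/N = -103303/(-138358) - 127093/59807/3 = -103303*(-1/138358) - 127093*3/59807 = 5437/7282 - 381279/59807 = -222845729/39592234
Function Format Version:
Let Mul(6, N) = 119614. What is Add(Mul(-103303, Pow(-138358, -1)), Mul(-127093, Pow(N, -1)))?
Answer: Rational(-222845729, 39592234) ≈ -5.6285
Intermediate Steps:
N = Rational(59807, 3) (N = Mul(Rational(1, 6), 119614) = Rational(59807, 3) ≈ 19936.)
Add(Mul(-103303, Pow(-138358, -1)), Mul(-127093, Pow(N, -1))) = Add(Mul(-103303, Pow(-138358, -1)), Mul(-127093, Pow(Rational(59807, 3), -1))) = Add(Mul(-103303, Rational(-1, 138358)), Mul(-127093, Rational(3, 59807))) = Add(Rational(5437, 7282), Rational(-381279, 59807)) = Rational(-222845729, 39592234)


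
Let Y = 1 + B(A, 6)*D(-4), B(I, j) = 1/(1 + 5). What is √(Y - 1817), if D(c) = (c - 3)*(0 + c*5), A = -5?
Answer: I*√16134/3 ≈ 42.34*I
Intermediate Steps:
D(c) = 5*c*(-3 + c) (D(c) = (-3 + c)*(0 + 5*c) = (-3 + c)*(5*c) = 5*c*(-3 + c))
B(I, j) = ⅙ (B(I, j) = 1/6 = ⅙)
Y = 73/3 (Y = 1 + (5*(-4)*(-3 - 4))/6 = 1 + (5*(-4)*(-7))/6 = 1 + (⅙)*140 = 1 + 70/3 = 73/3 ≈ 24.333)
√(Y - 1817) = √(73/3 - 1817) = √(-5378/3) = I*√16134/3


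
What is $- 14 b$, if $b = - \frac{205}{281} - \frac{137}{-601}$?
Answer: $\frac{1185912}{168881} \approx 7.0222$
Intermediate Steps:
$b = - \frac{84708}{168881}$ ($b = \left(-205\right) \frac{1}{281} - - \frac{137}{601} = - \frac{205}{281} + \frac{137}{601} = - \frac{84708}{168881} \approx -0.50158$)
$- 14 b = \left(-14\right) \left(- \frac{84708}{168881}\right) = \frac{1185912}{168881}$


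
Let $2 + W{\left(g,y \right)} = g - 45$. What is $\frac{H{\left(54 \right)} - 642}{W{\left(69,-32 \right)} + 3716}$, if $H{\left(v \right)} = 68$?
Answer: $- \frac{41}{267} \approx -0.15356$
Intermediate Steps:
$W{\left(g,y \right)} = -47 + g$ ($W{\left(g,y \right)} = -2 + \left(g - 45\right) = -2 + \left(-45 + g\right) = -47 + g$)
$\frac{H{\left(54 \right)} - 642}{W{\left(69,-32 \right)} + 3716} = \frac{68 - 642}{\left(-47 + 69\right) + 3716} = - \frac{574}{22 + 3716} = - \frac{574}{3738} = \left(-574\right) \frac{1}{3738} = - \frac{41}{267}$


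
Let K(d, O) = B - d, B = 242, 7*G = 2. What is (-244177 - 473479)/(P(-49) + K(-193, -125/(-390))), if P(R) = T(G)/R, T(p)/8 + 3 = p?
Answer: -246156008/149357 ≈ -1648.1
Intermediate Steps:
G = 2/7 (G = (1/7)*2 = 2/7 ≈ 0.28571)
T(p) = -24 + 8*p
K(d, O) = 242 - d
P(R) = -152/(7*R) (P(R) = (-24 + 8*(2/7))/R = (-24 + 16/7)/R = -152/(7*R))
(-244177 - 473479)/(P(-49) + K(-193, -125/(-390))) = (-244177 - 473479)/(-152/7/(-49) + (242 - 1*(-193))) = -717656/(-152/7*(-1/49) + (242 + 193)) = -717656/(152/343 + 435) = -717656/149357/343 = -717656*343/149357 = -246156008/149357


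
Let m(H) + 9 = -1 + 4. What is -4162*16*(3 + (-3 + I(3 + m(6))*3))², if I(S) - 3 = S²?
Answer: -86303232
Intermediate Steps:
m(H) = -6 (m(H) = -9 + (-1 + 4) = -9 + 3 = -6)
I(S) = 3 + S²
-4162*16*(3 + (-3 + I(3 + m(6))*3))² = -4162*16*(3 + (-3 + (3 + (3 - 6)²)*3))² = -4162*16*(3 + (-3 + (3 + (-3)²)*3))² = -4162*16*(3 + (-3 + (3 + 9)*3))² = -4162*16*(3 + (-3 + 12*3))² = -4162*16*(3 + (-3 + 36))² = -4162*16*(3 + 33)² = -4162*(36*(-4))² = -4162*(-144)² = -4162*20736 = -86303232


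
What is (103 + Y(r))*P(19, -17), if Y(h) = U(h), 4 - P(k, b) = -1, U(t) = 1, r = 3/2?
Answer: 520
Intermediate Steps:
r = 3/2 (r = 3*(½) = 3/2 ≈ 1.5000)
P(k, b) = 5 (P(k, b) = 4 - 1*(-1) = 4 + 1 = 5)
Y(h) = 1
(103 + Y(r))*P(19, -17) = (103 + 1)*5 = 104*5 = 520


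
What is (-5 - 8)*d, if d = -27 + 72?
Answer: -585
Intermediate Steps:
d = 45
(-5 - 8)*d = (-5 - 8)*45 = -13*45 = -585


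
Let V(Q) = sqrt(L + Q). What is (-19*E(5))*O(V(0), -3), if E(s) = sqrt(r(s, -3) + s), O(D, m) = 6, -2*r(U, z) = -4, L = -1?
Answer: -114*sqrt(7) ≈ -301.62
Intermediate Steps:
V(Q) = sqrt(-1 + Q)
r(U, z) = 2 (r(U, z) = -1/2*(-4) = 2)
E(s) = sqrt(2 + s)
(-19*E(5))*O(V(0), -3) = -19*sqrt(2 + 5)*6 = -19*sqrt(7)*6 = -114*sqrt(7)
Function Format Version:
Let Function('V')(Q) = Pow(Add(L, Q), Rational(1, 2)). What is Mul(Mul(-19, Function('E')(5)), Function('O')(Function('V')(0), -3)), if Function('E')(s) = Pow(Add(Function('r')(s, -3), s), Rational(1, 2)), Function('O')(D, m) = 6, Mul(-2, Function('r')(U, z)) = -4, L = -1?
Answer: Mul(-114, Pow(7, Rational(1, 2))) ≈ -301.62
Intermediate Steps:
Function('V')(Q) = Pow(Add(-1, Q), Rational(1, 2))
Function('r')(U, z) = 2 (Function('r')(U, z) = Mul(Rational(-1, 2), -4) = 2)
Function('E')(s) = Pow(Add(2, s), Rational(1, 2))
Mul(Mul(-19, Function('E')(5)), Function('O')(Function('V')(0), -3)) = Mul(Mul(-19, Pow(Add(2, 5), Rational(1, 2))), 6) = Mul(Mul(-19, Pow(7, Rational(1, 2))), 6) = Mul(-114, Pow(7, Rational(1, 2)))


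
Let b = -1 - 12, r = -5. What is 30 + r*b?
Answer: 95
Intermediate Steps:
b = -13
30 + r*b = 30 - 5*(-13) = 30 + 65 = 95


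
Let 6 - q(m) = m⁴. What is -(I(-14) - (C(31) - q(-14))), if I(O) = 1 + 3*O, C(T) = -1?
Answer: 38450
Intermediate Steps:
q(m) = 6 - m⁴
-(I(-14) - (C(31) - q(-14))) = -((1 + 3*(-14)) - (-1 - (6 - 1*(-14)⁴))) = -((1 - 42) - (-1 - (6 - 1*38416))) = -(-41 - (-1 - (6 - 38416))) = -(-41 - (-1 - 1*(-38410))) = -(-41 - (-1 + 38410)) = -(-41 - 1*38409) = -(-41 - 38409) = -1*(-38450) = 38450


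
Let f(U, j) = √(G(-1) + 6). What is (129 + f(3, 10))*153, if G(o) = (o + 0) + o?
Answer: 20043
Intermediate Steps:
G(o) = 2*o (G(o) = o + o = 2*o)
f(U, j) = 2 (f(U, j) = √(2*(-1) + 6) = √(-2 + 6) = √4 = 2)
(129 + f(3, 10))*153 = (129 + 2)*153 = 131*153 = 20043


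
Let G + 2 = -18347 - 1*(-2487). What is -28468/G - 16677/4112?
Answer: -6703189/2964752 ≈ -2.2610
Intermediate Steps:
G = -15862 (G = -2 + (-18347 - 1*(-2487)) = -2 + (-18347 + 2487) = -2 - 15860 = -15862)
-28468/G - 16677/4112 = -28468/(-15862) - 16677/4112 = -28468*(-1/15862) - 16677*1/4112 = 1294/721 - 16677/4112 = -6703189/2964752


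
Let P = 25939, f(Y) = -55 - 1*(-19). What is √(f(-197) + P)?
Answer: √25903 ≈ 160.94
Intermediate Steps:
f(Y) = -36 (f(Y) = -55 + 19 = -36)
√(f(-197) + P) = √(-36 + 25939) = √25903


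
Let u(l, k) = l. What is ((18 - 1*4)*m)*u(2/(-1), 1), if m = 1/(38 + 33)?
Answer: -28/71 ≈ -0.39437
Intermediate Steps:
m = 1/71 ≈ 0.014085
((18 - 1*4)*m)*u(2/(-1), 1) = ((18 - 1*4)*(1/71))*(2/(-1)) = ((18 - 4)*(1/71))*(2*(-1)) = (14*(1/71))*(-2) = (14/71)*(-2) = -28/71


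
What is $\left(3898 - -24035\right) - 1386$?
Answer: $26547$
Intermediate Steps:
$\left(3898 - -24035\right) - 1386 = \left(3898 + 24035\right) - 1386 = 27933 - 1386 = 26547$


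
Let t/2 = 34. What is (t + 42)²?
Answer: 12100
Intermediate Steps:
t = 68 (t = 2*34 = 68)
(t + 42)² = (68 + 42)² = 110² = 12100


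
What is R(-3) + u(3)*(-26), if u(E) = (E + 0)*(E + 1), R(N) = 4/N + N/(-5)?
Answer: -4691/15 ≈ -312.73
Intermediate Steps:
R(N) = 4/N - N/5 (R(N) = 4/N + N*(-⅕) = 4/N - N/5)
u(E) = E*(1 + E)
R(-3) + u(3)*(-26) = (4/(-3) - ⅕*(-3)) + (3*(1 + 3))*(-26) = (4*(-⅓) + ⅗) + (3*4)*(-26) = (-4/3 + ⅗) + 12*(-26) = -11/15 - 312 = -4691/15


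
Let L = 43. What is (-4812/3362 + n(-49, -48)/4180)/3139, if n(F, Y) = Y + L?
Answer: -2013097/4411286924 ≈ -0.00045635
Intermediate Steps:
n(F, Y) = 43 + Y (n(F, Y) = Y + 43 = 43 + Y)
(-4812/3362 + n(-49, -48)/4180)/3139 = (-4812/3362 + (43 - 48)/4180)/3139 = (-4812*1/3362 - 5*1/4180)*(1/3139) = (-2406/1681 - 1/836)*(1/3139) = -2013097/1405316*1/3139 = -2013097/4411286924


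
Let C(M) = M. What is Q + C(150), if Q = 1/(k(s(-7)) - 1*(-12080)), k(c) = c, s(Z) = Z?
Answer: 1810951/12073 ≈ 150.00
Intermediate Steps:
Q = 1/12073 (Q = 1/(-7 - 1*(-12080)) = 1/(-7 + 12080) = 1/12073 ≈ 8.2830e-5)
Q + C(150) = 1/12073 + 150 = 1810951/12073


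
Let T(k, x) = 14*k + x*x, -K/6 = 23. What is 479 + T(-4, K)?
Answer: 19467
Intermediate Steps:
K = -138 (K = -6*23 = -138)
T(k, x) = x**2 + 14*k (T(k, x) = 14*k + x**2 = x**2 + 14*k)
479 + T(-4, K) = 479 + ((-138)**2 + 14*(-4)) = 479 + (19044 - 56) = 479 + 18988 = 19467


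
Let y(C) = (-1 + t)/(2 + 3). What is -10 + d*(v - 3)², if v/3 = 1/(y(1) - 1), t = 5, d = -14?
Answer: -4546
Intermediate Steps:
y(C) = ⅘ (y(C) = (-1 + 5)/(2 + 3) = 4/5 = 4*(⅕) = ⅘)
v = -15 (v = 3/(⅘ - 1) = 3/(-⅕) = 3*(-5) = -15)
-10 + d*(v - 3)² = -10 - 14*(-15 - 3)² = -10 - 14*(-18)² = -10 - 14*324 = -10 - 4536 = -4546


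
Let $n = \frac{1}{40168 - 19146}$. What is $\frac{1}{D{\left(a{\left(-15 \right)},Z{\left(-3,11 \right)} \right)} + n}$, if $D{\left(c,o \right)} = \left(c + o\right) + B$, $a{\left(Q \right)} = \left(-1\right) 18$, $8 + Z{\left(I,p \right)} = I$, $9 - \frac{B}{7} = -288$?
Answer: $\frac{21022}{43095101} \approx 0.0004878$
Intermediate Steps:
$B = 2079$ ($B = 63 - -2016 = 63 + 2016 = 2079$)
$Z{\left(I,p \right)} = -8 + I$
$n = \frac{1}{21022} \approx 4.7569 \cdot 10^{-5}$
$a{\left(Q \right)} = -18$
$D{\left(c,o \right)} = 2079 + c + o$ ($D{\left(c,o \right)} = \left(c + o\right) + 2079 = 2079 + c + o$)
$\frac{1}{D{\left(a{\left(-15 \right)},Z{\left(-3,11 \right)} \right)} + n} = \frac{1}{\left(2079 - 18 - 11\right) + \frac{1}{21022}} = \frac{1}{2050 + \frac{1}{21022}} = \frac{1}{\frac{43095101}{21022}} = \frac{21022}{43095101}$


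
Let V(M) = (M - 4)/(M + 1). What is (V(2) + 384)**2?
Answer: 1322500/9 ≈ 1.4694e+5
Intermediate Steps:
V(M) = (-4 + M)/(1 + M)
(V(2) + 384)**2 = ((-4 + 2)/(1 + 2) + 384)**2 = (-2/3 + 384)**2 = (1150/3)**2 = 1322500/9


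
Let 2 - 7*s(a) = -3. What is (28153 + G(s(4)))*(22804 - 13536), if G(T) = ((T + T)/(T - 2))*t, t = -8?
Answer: 2349039476/9 ≈ 2.6100e+8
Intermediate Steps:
s(a) = 5/7 (s(a) = 2/7 - ⅐*(-3) = 2/7 + 3/7 = 5/7)
G(T) = -16*T/(-2 + T) (G(T) = ((T + T)/(T - 2))*(-8) = ((2*T)/(-2 + T))*(-8) = (2*T/(-2 + T))*(-8) = -16*T/(-2 + T))
(28153 + G(s(4)))*(22804 - 13536) = (28153 - 16*5/7/(-2 + 5/7))*(22804 - 13536) = (28153 - 16*5/7/(-9/7))*9268 = (28153 - 16*5/7*(-7/9))*9268 = (28153 + 80/9)*9268 = (253457/9)*9268 = 2349039476/9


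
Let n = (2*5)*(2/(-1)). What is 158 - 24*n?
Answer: 638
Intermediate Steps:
n = -20 (n = 10*(2*(-1)) = 10*(-2) = -20)
158 - 24*n = 158 - 24*(-20) = 158 + 480 = 638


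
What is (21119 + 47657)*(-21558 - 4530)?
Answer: -1794228288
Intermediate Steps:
(21119 + 47657)*(-21558 - 4530) = 68776*(-26088) = -1794228288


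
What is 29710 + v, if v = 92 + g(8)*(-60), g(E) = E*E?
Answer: 25962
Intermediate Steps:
g(E) = E²
v = -3748 (v = 92 + 8²*(-60) = 92 + 64*(-60) = 92 - 3840 = -3748)
29710 + v = 29710 - 3748 = 25962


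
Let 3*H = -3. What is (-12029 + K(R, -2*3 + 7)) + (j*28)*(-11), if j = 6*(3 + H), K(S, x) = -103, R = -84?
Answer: -15828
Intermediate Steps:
H = -1 (H = (⅓)*(-3) = -1)
j = 12 (j = 6*(3 - 1) = 6*2 = 12)
(-12029 + K(R, -2*3 + 7)) + (j*28)*(-11) = (-12029 - 103) + (12*28)*(-11) = -12132 + 336*(-11) = -12132 - 3696 = -15828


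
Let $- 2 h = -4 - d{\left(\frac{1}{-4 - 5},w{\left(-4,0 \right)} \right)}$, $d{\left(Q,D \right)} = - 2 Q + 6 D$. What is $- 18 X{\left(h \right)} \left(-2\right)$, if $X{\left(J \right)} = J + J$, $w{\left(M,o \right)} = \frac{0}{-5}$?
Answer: $152$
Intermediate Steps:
$w{\left(M,o \right)} = 0$ ($w{\left(M,o \right)} = 0 \left(- \frac{1}{5}\right) = 0$)
$h = \frac{19}{9}$ ($h = - \frac{-4 - \left(- \frac{2}{-4 - 5} + 6 \cdot 0\right)}{2} = - \frac{-4 - \left(- \frac{2}{-9} + 0\right)}{2} = - \frac{-4 - \left(\left(-2\right) \left(- \frac{1}{9}\right) + 0\right)}{2} = - \frac{-4 - \left(\frac{2}{9} + 0\right)}{2} = - \frac{-4 - \frac{2}{9}}{2} = \left(- \frac{1}{2}\right) \left(- \frac{38}{9}\right) = \frac{19}{9} \approx 2.1111$)
$X{\left(J \right)} = 2 J$
$- 18 X{\left(h \right)} \left(-2\right) = - 18 \cdot 2 \cdot \frac{19}{9} \left(-2\right) = \left(-18\right) \frac{38}{9} \left(-2\right) = \left(-76\right) \left(-2\right) = 152$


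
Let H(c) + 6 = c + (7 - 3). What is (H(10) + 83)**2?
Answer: 8281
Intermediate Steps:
H(c) = -2 + c (H(c) = -6 + (c + (7 - 3)) = -6 + (c + 4) = -6 + (4 + c) = -2 + c)
(H(10) + 83)**2 = ((-2 + 10) + 83)**2 = (8 + 83)**2 = 91**2 = 8281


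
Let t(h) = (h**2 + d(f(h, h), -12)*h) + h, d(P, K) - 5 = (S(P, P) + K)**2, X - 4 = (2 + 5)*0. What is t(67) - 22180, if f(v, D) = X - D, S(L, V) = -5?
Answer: 2074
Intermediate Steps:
X = 4 (X = 4 + (2 + 5)*0 = 4 + 7*0 = 4 + 0 = 4)
f(v, D) = 4 - D
d(P, K) = 5 + (-5 + K)**2
t(h) = h**2 + 295*h (t(h) = (h**2 + (5 + (-5 - 12)**2)*h) + h = (h**2 + (5 + (-17)**2)*h) + h = (h**2 + (5 + 289)*h) + h = (h**2 + 294*h) + h = h**2 + 295*h)
t(67) - 22180 = 67*(295 + 67) - 22180 = 67*362 - 22180 = 24254 - 22180 = 2074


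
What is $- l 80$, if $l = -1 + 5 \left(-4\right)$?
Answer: $1680$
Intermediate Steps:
$l = -21$ ($l = -1 - 20 = -21$)
$- l 80 = \left(-1\right) \left(-21\right) 80 = 21 \cdot 80 = 1680$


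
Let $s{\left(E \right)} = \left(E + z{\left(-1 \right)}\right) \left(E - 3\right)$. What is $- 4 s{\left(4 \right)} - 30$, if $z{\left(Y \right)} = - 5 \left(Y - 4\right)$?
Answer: $-146$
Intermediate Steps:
$z{\left(Y \right)} = 20 - 5 Y$ ($z{\left(Y \right)} = - 5 \left(-4 + Y\right) = 20 - 5 Y$)
$s{\left(E \right)} = \left(-3 + E\right) \left(25 + E\right)$ ($s{\left(E \right)} = \left(E + \left(20 - -5\right)\right) \left(E - 3\right) = \left(E + \left(20 + 5\right)\right) \left(-3 + E\right) = \left(E + 25\right) \left(-3 + E\right) = \left(25 + E\right) \left(-3 + E\right) = \left(-3 + E\right) \left(25 + E\right)$)
$- 4 s{\left(4 \right)} - 30 = - 4 \left(-75 + 4^{2} + 22 \cdot 4\right) - 30 = - 4 \left(-75 + 16 + 88\right) - 30 = \left(-4\right) 29 - 30 = -116 - 30 = -146$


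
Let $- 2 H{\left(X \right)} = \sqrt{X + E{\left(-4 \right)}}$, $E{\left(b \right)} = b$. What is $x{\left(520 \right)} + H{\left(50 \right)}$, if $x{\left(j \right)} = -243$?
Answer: $-243 - \frac{\sqrt{46}}{2} \approx -246.39$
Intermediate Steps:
$H{\left(X \right)} = - \frac{\sqrt{-4 + X}}{2}$ ($H{\left(X \right)} = - \frac{\sqrt{X - 4}}{2} = - \frac{\sqrt{-4 + X}}{2}$)
$x{\left(520 \right)} + H{\left(50 \right)} = -243 - \frac{\sqrt{-4 + 50}}{2} = -243 - \frac{\sqrt{46}}{2}$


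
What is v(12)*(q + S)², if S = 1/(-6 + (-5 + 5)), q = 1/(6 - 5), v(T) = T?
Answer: 25/3 ≈ 8.3333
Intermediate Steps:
q = 1 (q = 1/1 = 1)
S = -⅙ (S = 1/(-6 + 0) = 1/(-6) = -⅙ ≈ -0.16667)
v(12)*(q + S)² = 12*(1 - ⅙)² = 12*(⅚)² = 12*(25/36) = 25/3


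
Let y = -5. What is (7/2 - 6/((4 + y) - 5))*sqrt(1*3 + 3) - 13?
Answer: -13 + 9*sqrt(6)/2 ≈ -1.9773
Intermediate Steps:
(7/2 - 6/((4 + y) - 5))*sqrt(1*3 + 3) - 13 = (7/2 - 6/((4 - 5) - 5))*sqrt(1*3 + 3) - 13 = (7*(1/2) - 6/(-1 - 5))*sqrt(3 + 3) - 13 = (7/2 - 6/(-6))*sqrt(6) - 13 = (7/2 - 6*(-1/6))*sqrt(6) - 13 = (7/2 + 1)*sqrt(6) - 13 = 9*sqrt(6)/2 - 13 = -13 + 9*sqrt(6)/2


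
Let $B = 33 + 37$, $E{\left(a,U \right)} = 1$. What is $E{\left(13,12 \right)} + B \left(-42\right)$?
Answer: $-2939$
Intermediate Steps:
$B = 70$
$E{\left(13,12 \right)} + B \left(-42\right) = 1 + 70 \left(-42\right) = 1 - 2940 = -2939$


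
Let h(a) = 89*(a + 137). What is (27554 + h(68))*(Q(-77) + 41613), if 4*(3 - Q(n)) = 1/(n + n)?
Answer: 1174078295143/616 ≈ 1.9060e+9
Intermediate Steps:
h(a) = 12193 + 89*a (h(a) = 89*(137 + a) = 12193 + 89*a)
Q(n) = 3 - 1/(8*n) (Q(n) = 3 - 1/(4*(n + n)) = 3 - 1/(2*n)/4 = 3 - 1/(8*n))
(27554 + h(68))*(Q(-77) + 41613) = (27554 + (12193 + 89*68))*((3 - 1/8/(-77)) + 41613) = (27554 + (12193 + 6052))*((3 - 1/8*(-1/77)) + 41613) = (27554 + 18245)*((3 + 1/616) + 41613) = 45799*(1849/616 + 41613) = 45799*(25635457/616) = 1174078295143/616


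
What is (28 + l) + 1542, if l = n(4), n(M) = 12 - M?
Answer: 1578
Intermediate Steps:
l = 8 (l = 12 - 1*4 = 12 - 4 = 8)
(28 + l) + 1542 = (28 + 8) + 1542 = 36 + 1542 = 1578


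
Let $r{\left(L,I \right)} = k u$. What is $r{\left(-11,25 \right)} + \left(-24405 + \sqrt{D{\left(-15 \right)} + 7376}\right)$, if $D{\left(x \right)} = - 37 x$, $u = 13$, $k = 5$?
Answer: $-24340 + \sqrt{7931} \approx -24251.0$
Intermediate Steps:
$r{\left(L,I \right)} = 65$ ($r{\left(L,I \right)} = 5 \cdot 13 = 65$)
$r{\left(-11,25 \right)} + \left(-24405 + \sqrt{D{\left(-15 \right)} + 7376}\right) = 65 - \left(24405 - \sqrt{\left(-37\right) \left(-15\right) + 7376}\right) = 65 - \left(24405 - \sqrt{555 + 7376}\right) = 65 - \left(24405 - \sqrt{7931}\right) = -24340 + \sqrt{7931}$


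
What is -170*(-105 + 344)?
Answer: -40630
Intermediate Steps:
-170*(-105 + 344) = -170*239 = -40630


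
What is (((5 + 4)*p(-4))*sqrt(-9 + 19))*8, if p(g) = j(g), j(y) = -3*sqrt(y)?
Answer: -432*I*sqrt(10) ≈ -1366.1*I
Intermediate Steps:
p(g) = -3*sqrt(g)
(((5 + 4)*p(-4))*sqrt(-9 + 19))*8 = (((5 + 4)*(-6*I))*sqrt(-9 + 19))*8 = ((9*(-6*I))*sqrt(10))*8 = ((-54*I)*sqrt(10))*8 = -54*I*sqrt(10)*8 = -432*I*sqrt(10)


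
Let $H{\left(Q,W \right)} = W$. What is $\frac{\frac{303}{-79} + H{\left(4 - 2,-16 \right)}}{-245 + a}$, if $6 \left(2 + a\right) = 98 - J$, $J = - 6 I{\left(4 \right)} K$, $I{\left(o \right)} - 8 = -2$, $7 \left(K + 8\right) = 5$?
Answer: $\frac{32907}{455198} \approx 0.072292$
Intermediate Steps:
$K = - \frac{51}{7}$ ($K = -8 + \frac{1}{7} \cdot 5 = -8 + \frac{5}{7} = - \frac{51}{7} \approx -7.2857$)
$I{\left(o \right)} = 6$ ($I{\left(o \right)} = 8 - 2 = 6$)
$J = \frac{1836}{7}$ ($J = \left(-6\right) 6 \left(- \frac{51}{7}\right) = \left(-36\right) \left(- \frac{51}{7}\right) = \frac{1836}{7} \approx 262.29$)
$a = - \frac{617}{21}$ ($a = -2 + \frac{98 - \frac{1836}{7}}{6} = -2 + \frac{1}{6} \left(- \frac{1150}{7}\right) = -2 - \frac{575}{21} = - \frac{617}{21} \approx -29.381$)
$\frac{\frac{303}{-79} + H{\left(4 - 2,-16 \right)}}{-245 + a} = \frac{\frac{303}{-79} - 16}{-245 - \frac{617}{21}} = \frac{303 \left(- \frac{1}{79}\right) - 16}{- \frac{5762}{21}} = \left(- \frac{303}{79} - 16\right) \left(- \frac{21}{5762}\right) = \left(- \frac{1567}{79}\right) \left(- \frac{21}{5762}\right) = \frac{32907}{455198}$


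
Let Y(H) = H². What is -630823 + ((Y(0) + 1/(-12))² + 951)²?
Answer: 5673187297/20736 ≈ 2.7359e+5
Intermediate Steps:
-630823 + ((Y(0) + 1/(-12))² + 951)² = -630823 + ((0² + 1/(-12))² + 951)² = -630823 + ((0 - 1/12)² + 951)² = -630823 + ((-1/12)² + 951)² = -630823 + (1/144 + 951)² = -630823 + (136945/144)² = -630823 + 18753933025/20736 = 5673187297/20736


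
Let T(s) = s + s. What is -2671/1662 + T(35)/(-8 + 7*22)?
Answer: -136813/121326 ≈ -1.1276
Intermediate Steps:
T(s) = 2*s
-2671/1662 + T(35)/(-8 + 7*22) = -2671/1662 + (2*35)/(-8 + 7*22) = -2671*1/1662 + 70/(-8 + 154) = -2671/1662 + 70/146 = -2671/1662 + 70*(1/146) = -2671/1662 + 35/73 = -136813/121326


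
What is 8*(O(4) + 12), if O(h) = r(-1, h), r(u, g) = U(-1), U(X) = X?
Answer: 88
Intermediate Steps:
r(u, g) = -1
O(h) = -1
8*(O(4) + 12) = 8*(-1 + 12) = 8*11 = 88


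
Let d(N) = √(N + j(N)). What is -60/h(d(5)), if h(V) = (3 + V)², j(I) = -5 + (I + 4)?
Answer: -5/3 ≈ -1.6667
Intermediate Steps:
j(I) = -1 + I (j(I) = -5 + (4 + I) = -1 + I)
d(N) = √(-1 + 2*N) (d(N) = √(N + (-1 + N)) = √(-1 + 2*N))
-60/h(d(5)) = -60/(3 + √(-1 + 2*5))² = -60/(3 + √(-1 + 10))² = -60/(3 + √9)² = -60/(3 + 3)² = -60/(6²) = -60/36 = -60*1/36 = -5/3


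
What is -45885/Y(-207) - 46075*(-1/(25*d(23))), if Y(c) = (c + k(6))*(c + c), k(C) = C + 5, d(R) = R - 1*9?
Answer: 22021/168 ≈ 131.08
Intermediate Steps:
d(R) = -9 + R (d(R) = R - 9 = -9 + R)
k(C) = 5 + C
Y(c) = 2*c*(11 + c) (Y(c) = (c + (5 + 6))*(c + c) = (c + 11)*(2*c) = (11 + c)*(2*c) = 2*c*(11 + c))
-45885/Y(-207) - 46075*(-1/(25*d(23))) = -45885*(-1/(414*(11 - 207))) - 46075*(-1/(25*(-9 + 23))) = -45885/(2*(-207)*(-196)) - 46075/(14*(-25)) = -45885/81144 - 46075/(-350) = -45885*1/81144 - 46075*(-1/350) = -95/168 + 1843/14 = 22021/168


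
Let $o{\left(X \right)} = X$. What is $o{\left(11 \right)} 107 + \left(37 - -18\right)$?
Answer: $1232$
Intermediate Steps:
$o{\left(11 \right)} 107 + \left(37 - -18\right) = 11 \cdot 107 + \left(37 - -18\right) = 1177 + \left(37 + 18\right) = 1177 + 55 = 1232$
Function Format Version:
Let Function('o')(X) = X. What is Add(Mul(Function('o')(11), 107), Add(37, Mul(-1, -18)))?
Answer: 1232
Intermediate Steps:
Add(Mul(Function('o')(11), 107), Add(37, Mul(-1, -18))) = Add(Mul(11, 107), Add(37, Mul(-1, -18))) = Add(1177, Add(37, 18)) = Add(1177, 55) = 1232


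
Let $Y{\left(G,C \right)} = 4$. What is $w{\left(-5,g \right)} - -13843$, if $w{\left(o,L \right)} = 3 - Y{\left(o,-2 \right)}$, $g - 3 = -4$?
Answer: $13842$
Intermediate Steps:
$g = -1$ ($g = 3 - 4 = -1$)
$w{\left(o,L \right)} = -1$ ($w{\left(o,L \right)} = 3 - 4 = -1$)
$w{\left(-5,g \right)} - -13843 = -1 - -13843 = -1 + 13843 = 13842$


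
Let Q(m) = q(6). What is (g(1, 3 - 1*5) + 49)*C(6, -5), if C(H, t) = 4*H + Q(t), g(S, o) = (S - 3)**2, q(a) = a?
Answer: 1590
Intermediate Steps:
Q(m) = 6
g(S, o) = (-3 + S)**2
C(H, t) = 6 + 4*H (C(H, t) = 4*H + 6 = 6 + 4*H)
(g(1, 3 - 1*5) + 49)*C(6, -5) = ((-3 + 1)**2 + 49)*(6 + 4*6) = ((-2)**2 + 49)*(6 + 24) = (4 + 49)*30 = 53*30 = 1590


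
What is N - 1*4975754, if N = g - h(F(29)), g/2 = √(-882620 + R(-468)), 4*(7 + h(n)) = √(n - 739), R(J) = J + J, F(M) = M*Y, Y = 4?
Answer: -4975747 + 4*I*√220889 - I*√623/4 ≈ -4.9757e+6 + 1873.7*I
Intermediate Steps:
F(M) = 4*M (F(M) = M*4 = 4*M)
R(J) = 2*J
h(n) = -7 + √(-739 + n)/4 (h(n) = -7 + √(n - 739)/4 = -7 + √(-739 + n)/4)
g = 4*I*√220889 (g = 2*√(-882620 + 2*(-468)) = 2*√(-882620 - 936) = 2*√(-883556) = 2*(2*I*√220889) = 4*I*√220889 ≈ 1880.0*I)
N = 7 + 4*I*√220889 - I*√623/4 (N = 4*I*√220889 - (-7 + √(-739 + 4*29)/4) = 4*I*√220889 - (-7 + √(-739 + 116)/4) = 4*I*√220889 - (-7 + √(-623)/4) = 4*I*√220889 - (-7 + (I*√623)/4) = 4*I*√220889 - (-7 + I*√623/4) = 4*I*√220889 + (7 - I*√623/4) = 7 + 4*I*√220889 - I*√623/4 ≈ 7.0 + 1873.7*I)
N - 1*4975754 = (7 + 4*I*√220889 - I*√623/4) - 1*4975754 = (7 + 4*I*√220889 - I*√623/4) - 4975754 = -4975747 + 4*I*√220889 - I*√623/4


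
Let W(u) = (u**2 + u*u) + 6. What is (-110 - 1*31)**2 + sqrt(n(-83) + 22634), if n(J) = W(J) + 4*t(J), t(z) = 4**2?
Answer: 19881 + sqrt(36482) ≈ 20072.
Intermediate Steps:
t(z) = 16
W(u) = 6 + 2*u**2 (W(u) = (u**2 + u**2) + 6 = 2*u**2 + 6 = 6 + 2*u**2)
n(J) = 70 + 2*J**2 (n(J) = (6 + 2*J**2) + 4*16 = (6 + 2*J**2) + 64 = 70 + 2*J**2)
(-110 - 1*31)**2 + sqrt(n(-83) + 22634) = (-110 - 1*31)**2 + sqrt((70 + 2*(-83)**2) + 22634) = (-110 - 31)**2 + sqrt((70 + 2*6889) + 22634) = (-141)**2 + sqrt((70 + 13778) + 22634) = 19881 + sqrt(13848 + 22634) = 19881 + sqrt(36482)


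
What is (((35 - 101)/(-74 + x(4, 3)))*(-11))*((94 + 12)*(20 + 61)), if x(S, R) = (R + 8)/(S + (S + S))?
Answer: -74801232/877 ≈ -85292.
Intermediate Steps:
x(S, R) = (8 + R)/(3*S) (x(S, R) = (8 + R)/(S + 2*S) = (8 + R)/((3*S)) = (8 + R)*(1/(3*S)) = (8 + R)/(3*S))
(((35 - 101)/(-74 + x(4, 3)))*(-11))*((94 + 12)*(20 + 61)) = (((35 - 101)/(-74 + (⅓)*(8 + 3)/4))*(-11))*((94 + 12)*(20 + 61)) = (-66/(-74 + (⅓)*(¼)*11)*(-11))*(106*81) = (-66/(-74 + 11/12)*(-11))*8586 = (-66/(-877/12)*(-11))*8586 = (-66*(-12/877)*(-11))*8586 = ((792/877)*(-11))*8586 = -8712/877*8586 = -74801232/877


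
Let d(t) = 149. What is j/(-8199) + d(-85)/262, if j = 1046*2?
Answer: 673547/2148138 ≈ 0.31355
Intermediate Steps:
j = 2092
j/(-8199) + d(-85)/262 = 2092/(-8199) + 149/262 = 2092*(-1/8199) + 149*(1/262) = -2092/8199 + 149/262 = 673547/2148138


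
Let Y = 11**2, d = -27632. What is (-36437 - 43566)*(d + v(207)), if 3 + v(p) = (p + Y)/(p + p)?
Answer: 457639640843/207 ≈ 2.2108e+9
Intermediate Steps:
Y = 121
v(p) = -3 + (121 + p)/(2*p) (v(p) = -3 + (p + 121)/(p + p) = -3 + (121 + p)/((2*p)) = -3 + (121 + p)*(1/(2*p)) = -3 + (121 + p)/(2*p))
(-36437 - 43566)*(d + v(207)) = (-36437 - 43566)*(-27632 + (1/2)*(121 - 5*207)/207) = -80003*(-27632 + (1/2)*(1/207)*(121 - 1035)) = -80003*(-27632 + (1/2)*(1/207)*(-914)) = -80003*(-27632 - 457/207) = -80003*(-5720281/207) = 457639640843/207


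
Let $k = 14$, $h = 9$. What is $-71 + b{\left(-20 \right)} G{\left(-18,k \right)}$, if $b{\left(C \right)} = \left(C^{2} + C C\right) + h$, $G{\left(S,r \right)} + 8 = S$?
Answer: $-21105$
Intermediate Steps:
$G{\left(S,r \right)} = -8 + S$
$b{\left(C \right)} = 9 + 2 C^{2}$ ($b{\left(C \right)} = \left(C^{2} + C C\right) + 9 = \left(C^{2} + C^{2}\right) + 9 = 2 C^{2} + 9 = 9 + 2 C^{2}$)
$-71 + b{\left(-20 \right)} G{\left(-18,k \right)} = -71 + \left(9 + 2 \left(-20\right)^{2}\right) \left(-8 - 18\right) = -71 + \left(9 + 2 \cdot 400\right) \left(-26\right) = -71 + \left(9 + 800\right) \left(-26\right) = -71 + 809 \left(-26\right) = -71 - 21034 = -21105$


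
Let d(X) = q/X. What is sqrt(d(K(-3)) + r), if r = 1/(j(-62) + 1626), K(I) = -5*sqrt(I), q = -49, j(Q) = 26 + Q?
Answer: sqrt(1590 - 8258460*I*sqrt(3))/1590 ≈ 1.6821 - 1.6819*I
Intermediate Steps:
d(X) = -49/X
r = 1/1590 (r = 1/((26 - 62) + 1626) = 1/(-36 + 1626) = 1/1590 ≈ 0.00062893)
sqrt(d(K(-3)) + r) = sqrt(-49*I*sqrt(3)/15 + 1/1590) = sqrt(1/1590 - 49*I*sqrt(3)/15)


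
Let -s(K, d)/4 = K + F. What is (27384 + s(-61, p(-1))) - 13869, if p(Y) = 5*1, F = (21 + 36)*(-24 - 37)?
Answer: 27667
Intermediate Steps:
F = -3477 (F = 57*(-61) = -3477)
p(Y) = 5
s(K, d) = 13908 - 4*K (s(K, d) = -4*(K - 3477) = -4*(-3477 + K) = 13908 - 4*K)
(27384 + s(-61, p(-1))) - 13869 = (27384 + (13908 - 4*(-61))) - 13869 = (27384 + (13908 + 244)) - 13869 = (27384 + 14152) - 13869 = 41536 - 13869 = 27667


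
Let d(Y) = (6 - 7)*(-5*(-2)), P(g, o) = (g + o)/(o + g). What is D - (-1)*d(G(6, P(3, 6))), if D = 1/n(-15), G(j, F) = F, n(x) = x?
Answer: -151/15 ≈ -10.067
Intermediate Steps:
P(g, o) = 1 (P(g, o) = (g + o)/(g + o) = 1)
d(Y) = -10 (d(Y) = -1*10 = -10)
D = -1/15 (D = 1/(-15) = -1/15 ≈ -0.066667)
D - (-1)*d(G(6, P(3, 6))) = -1/15 - (-1)*(-10) = -1/15 - 1*10 = -1/15 - 10 = -151/15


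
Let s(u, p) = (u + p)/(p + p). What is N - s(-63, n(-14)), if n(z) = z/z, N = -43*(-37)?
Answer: 1622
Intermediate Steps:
N = 1591
n(z) = 1
s(u, p) = (p + u)/(2*p) (s(u, p) = (p + u)/((2*p)) = (p + u)*(1/(2*p)) = (p + u)/(2*p))
N - s(-63, n(-14)) = 1591 - (1 - 63)/(2*1) = 1591 - (-62)/2 = 1591 - 1*(-31) = 1591 + 31 = 1622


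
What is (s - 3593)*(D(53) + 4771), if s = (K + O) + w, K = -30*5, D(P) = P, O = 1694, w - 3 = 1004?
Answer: -5026608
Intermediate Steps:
w = 1007 (w = 3 + 1004 = 1007)
K = -150
s = 2551 (s = (-150 + 1694) + 1007 = 1544 + 1007 = 2551)
(s - 3593)*(D(53) + 4771) = (2551 - 3593)*(53 + 4771) = -1042*4824 = -5026608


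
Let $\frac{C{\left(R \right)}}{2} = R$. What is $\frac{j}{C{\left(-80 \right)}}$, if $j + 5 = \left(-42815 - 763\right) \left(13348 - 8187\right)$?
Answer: $\frac{224906063}{160} \approx 1.4057 \cdot 10^{6}$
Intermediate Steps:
$C{\left(R \right)} = 2 R$
$j = -224906063$ ($j = -5 + \left(-42815 - 763\right) \left(13348 - 8187\right) = -5 + \left(-42815 - 763\right) 5161 = -5 - 224906058 = -224906063$)
$\frac{j}{C{\left(-80 \right)}} = - \frac{224906063}{2 \left(-80\right)} = - \frac{224906063}{-160} = \left(-224906063\right) \left(- \frac{1}{160}\right) = \frac{224906063}{160}$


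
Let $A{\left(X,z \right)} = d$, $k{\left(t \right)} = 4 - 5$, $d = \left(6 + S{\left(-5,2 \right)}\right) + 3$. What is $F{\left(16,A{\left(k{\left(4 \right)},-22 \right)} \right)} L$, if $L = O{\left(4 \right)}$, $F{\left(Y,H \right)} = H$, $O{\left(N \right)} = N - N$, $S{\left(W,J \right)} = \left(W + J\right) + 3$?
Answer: $0$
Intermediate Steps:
$S{\left(W,J \right)} = 3 + J + W$ ($S{\left(W,J \right)} = \left(J + W\right) + 3 = 3 + J + W$)
$O{\left(N \right)} = 0$
$d = 9$ ($d = \left(6 + \left(3 + 2 - 5\right)\right) + 3 = \left(6 + 0\right) + 3 = 6 + 3 = 9$)
$k{\left(t \right)} = -1$
$A{\left(X,z \right)} = 9$
$L = 0$
$F{\left(16,A{\left(k{\left(4 \right)},-22 \right)} \right)} L = 9 \cdot 0 = 0$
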